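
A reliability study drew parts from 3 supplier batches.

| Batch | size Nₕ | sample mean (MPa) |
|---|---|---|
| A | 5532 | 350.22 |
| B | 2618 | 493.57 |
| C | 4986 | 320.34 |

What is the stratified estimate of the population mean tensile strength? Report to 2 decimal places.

N = 5532 + 2618 + 4986 = 13136.
Weight each subgroup mean by Nₕ/N and sum.
Σ Nₕx̄ₕ = 5532·350.22 + 2618·493.57 + 4986·320.34 = 1937417.04 + 1292166.26 + 1597215.24 = 4826798.54.
Divide by N: 4826798.54 / 13136 = 367.4481... → 367.45.

367.45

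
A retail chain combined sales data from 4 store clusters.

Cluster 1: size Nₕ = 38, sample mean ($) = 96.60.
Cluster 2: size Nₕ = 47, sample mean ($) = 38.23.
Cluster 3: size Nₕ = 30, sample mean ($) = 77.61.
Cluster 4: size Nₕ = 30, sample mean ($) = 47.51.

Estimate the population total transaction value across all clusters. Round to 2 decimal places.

1: 38·96.60 = 3670.8
2: 47·38.23 = 1796.81
3: 30·77.61 = 2328.3
4: 30·47.51 = 1425.3
τ̂ = Σ Nₕx̄ₕ = 9221.21.

9221.21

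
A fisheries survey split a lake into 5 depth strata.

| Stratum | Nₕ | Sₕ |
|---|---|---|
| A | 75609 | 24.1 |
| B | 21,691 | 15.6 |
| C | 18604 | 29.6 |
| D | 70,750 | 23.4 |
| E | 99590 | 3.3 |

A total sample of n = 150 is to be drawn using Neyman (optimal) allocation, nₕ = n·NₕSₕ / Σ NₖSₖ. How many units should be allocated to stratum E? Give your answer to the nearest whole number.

10

A: NₕSₕ = 75609·24.1 = 1822176.9
B: NₕSₕ = 21691·15.6 = 338379.6
C: NₕSₕ = 18604·29.6 = 550678.4
D: NₕSₕ = 70750·23.4 = 1655550
E: NₕSₕ = 99590·3.3 = 328647
Σ NₕSₕ = 4695431.9.
n_E = 150·328647/4695431.9 = 10.499... → 10.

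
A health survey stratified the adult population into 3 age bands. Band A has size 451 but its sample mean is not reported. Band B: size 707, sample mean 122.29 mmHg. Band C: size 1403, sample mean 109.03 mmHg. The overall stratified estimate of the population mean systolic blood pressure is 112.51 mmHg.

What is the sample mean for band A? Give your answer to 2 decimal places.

108.00

N = 451 + 707 + 1403 = 2561.
Overall total = μ·N = 112.51·2561 = 288138.11.
Subtract the known strata: 707·122.29 + 1403·109.03 = 239428.12.
Remaining total for band A: 288138.11 − 239428.12 = 48709.99.
Divide by its size: 48709.99 / 451 = 108.0044... → 108.00.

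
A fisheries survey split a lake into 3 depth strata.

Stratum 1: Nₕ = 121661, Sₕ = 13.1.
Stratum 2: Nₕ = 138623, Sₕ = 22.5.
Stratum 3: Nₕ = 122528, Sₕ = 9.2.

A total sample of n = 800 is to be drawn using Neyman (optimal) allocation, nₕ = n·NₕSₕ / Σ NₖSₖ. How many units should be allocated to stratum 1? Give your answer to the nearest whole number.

1: NₕSₕ = 121661·13.1 = 1593759.1
2: NₕSₕ = 138623·22.5 = 3119017.5
3: NₕSₕ = 122528·9.2 = 1127257.6
Σ NₕSₕ = 5840034.2.
n_1 = 800·1593759.1/5840034.2 = 218.322... → 218.

218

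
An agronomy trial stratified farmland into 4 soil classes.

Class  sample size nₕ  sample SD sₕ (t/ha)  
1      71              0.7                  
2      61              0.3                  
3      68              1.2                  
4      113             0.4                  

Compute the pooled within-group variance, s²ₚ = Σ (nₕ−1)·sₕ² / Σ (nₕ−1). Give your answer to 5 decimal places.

0.49871

Degrees of freedom: 70 + 60 + 67 + 112 = 309.
Σ(nₕ−1)sₕ² = 70·0.49 + 60·0.09 + 67·1.44 + 112·0.16 = 154.1.
s²ₚ = 154.1 / 309 = 0.4987055... → 0.49871.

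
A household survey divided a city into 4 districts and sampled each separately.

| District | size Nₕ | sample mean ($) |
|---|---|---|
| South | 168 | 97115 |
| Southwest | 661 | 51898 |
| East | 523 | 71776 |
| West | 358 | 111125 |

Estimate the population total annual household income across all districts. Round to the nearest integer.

South: 168·97115 = 16315320
Southwest: 661·51898 = 34304578
East: 523·71776 = 37538848
West: 358·111125 = 39782750
τ̂ = Σ Nₕx̄ₕ = 127941496.

127941496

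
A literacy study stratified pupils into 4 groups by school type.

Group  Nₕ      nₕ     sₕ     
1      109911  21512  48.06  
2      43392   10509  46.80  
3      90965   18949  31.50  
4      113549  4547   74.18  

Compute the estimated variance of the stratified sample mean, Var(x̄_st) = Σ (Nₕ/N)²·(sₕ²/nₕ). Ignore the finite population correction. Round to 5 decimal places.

N = 357817. Term for each stratum: Wₕ²sₕ²/nₕ.
Var(x̄_st) = 0.01013088 + 0.00306498 + 0.00338424 + 0.12186904 = 0.13844914 → 0.13845.

0.13845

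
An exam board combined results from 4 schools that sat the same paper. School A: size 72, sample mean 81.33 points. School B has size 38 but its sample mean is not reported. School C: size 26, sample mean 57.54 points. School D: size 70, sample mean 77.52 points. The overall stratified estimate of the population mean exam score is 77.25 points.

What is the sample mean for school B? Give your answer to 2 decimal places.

N = 72 + 38 + 26 + 70 = 206.
Overall total = μ·N = 77.25·206 = 15913.5.
Subtract the known strata: 72·81.33 + 26·57.54 + 70·77.52 = 12778.2.
Remaining total for school B: 15913.5 − 12778.2 = 3135.3.
Divide by its size: 3135.3 / 38 = 82.5079... → 82.51.

82.51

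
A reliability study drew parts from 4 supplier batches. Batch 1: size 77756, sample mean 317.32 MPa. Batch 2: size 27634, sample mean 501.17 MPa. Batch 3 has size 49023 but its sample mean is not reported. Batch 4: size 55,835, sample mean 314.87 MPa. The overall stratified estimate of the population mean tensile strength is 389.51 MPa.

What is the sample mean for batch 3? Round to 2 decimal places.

Σ Nₕx̄ₕ = N·μ, so 49023·x̄_3 = 210248·389.51 − (77756·317.32 + 27634·501.17 + 55835·314.87).
= 81893698.48 − 56103632.15 = 25790066.33.
x̄_3 = 25790066.33 / 49023 = 526.0809... → 526.08.

526.08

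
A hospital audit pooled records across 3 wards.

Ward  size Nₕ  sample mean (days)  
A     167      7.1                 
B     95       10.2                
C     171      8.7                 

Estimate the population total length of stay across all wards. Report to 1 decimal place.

3642.4

Population total = Σ Nₕ·x̄ₕ (each stratum's size times its mean).
167·7.1 + 95·10.2 + 171·8.7 = 1185.7 + 969 + 1487.7 = 3642.4.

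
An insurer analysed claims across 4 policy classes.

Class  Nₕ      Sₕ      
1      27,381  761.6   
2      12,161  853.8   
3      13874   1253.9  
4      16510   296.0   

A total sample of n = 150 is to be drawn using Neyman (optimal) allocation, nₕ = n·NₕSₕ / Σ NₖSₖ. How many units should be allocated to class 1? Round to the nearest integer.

58

1: NₕSₕ = 27381·761.6 = 20853369.6
2: NₕSₕ = 12161·853.8 = 10383061.8
3: NₕSₕ = 13874·1253.9 = 17396608.6
4: NₕSₕ = 16510·296.0 = 4886960
Σ NₕSₕ = 53520000.
n_1 = 150·20853369.6/53520000 = 58.446... → 58.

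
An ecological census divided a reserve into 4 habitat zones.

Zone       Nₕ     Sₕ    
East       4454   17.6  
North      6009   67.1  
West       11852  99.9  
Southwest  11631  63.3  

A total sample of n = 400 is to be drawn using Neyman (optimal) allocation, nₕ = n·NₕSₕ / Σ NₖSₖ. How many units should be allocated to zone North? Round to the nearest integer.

Σ NₕSₕ = 4454·17.6 + 6009·67.1 + 11852·99.9 + 11631·63.3 = 2401851.4.
Share for North: 403203.9/2401851.4 = 0.16787.
n_North = 400 × 0.16787 = 67.149... → 67.

67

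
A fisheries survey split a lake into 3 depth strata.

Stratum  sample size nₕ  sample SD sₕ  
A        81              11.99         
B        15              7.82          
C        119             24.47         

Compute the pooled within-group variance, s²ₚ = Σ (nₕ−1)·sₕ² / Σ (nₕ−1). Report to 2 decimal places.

A: (81−1)·11.99² = 80·143.7601 = 11500.808
B: (15−1)·7.82² = 14·61.1524 = 856.1336
C: (119−1)·24.47² = 118·598.7809 = 70656.1462
Numerator = 83013.0878; denominator = Σ(nₕ−1) = 212.
s²ₚ = 83013.0878/212 = 391.5712... → 391.57.

391.57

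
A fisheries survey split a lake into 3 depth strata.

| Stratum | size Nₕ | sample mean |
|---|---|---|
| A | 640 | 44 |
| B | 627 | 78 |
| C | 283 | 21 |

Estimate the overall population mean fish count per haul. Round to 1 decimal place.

N = 640 + 627 + 283 = 1550.
The stratified mean weights each stratum mean by its population share Nₕ/N.
Σ Nₕx̄ₕ = 640·44 + 627·78 + 283·21 = 28160 + 48906 + 5943 = 83009.
Divide by N: 83009 / 1550 = 53.554... → 53.6.

53.6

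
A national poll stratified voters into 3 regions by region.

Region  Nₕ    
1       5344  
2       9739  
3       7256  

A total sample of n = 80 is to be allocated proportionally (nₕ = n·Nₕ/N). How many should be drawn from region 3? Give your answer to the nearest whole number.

26

N = 5344 + 9739 + 7256 = 22339.
n_3 = 80·7256/22339 = 25.985... → 26.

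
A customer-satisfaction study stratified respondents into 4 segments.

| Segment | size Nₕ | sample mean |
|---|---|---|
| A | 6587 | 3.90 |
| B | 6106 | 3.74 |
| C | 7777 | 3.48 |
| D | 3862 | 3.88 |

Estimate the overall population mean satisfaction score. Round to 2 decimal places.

N = 6587 + 6106 + 7777 + 3862 = 24332.
Overall mean = Σ (Nₕ/N)·x̄ₕ — weight by population share, not a simple average.
Σ Nₕx̄ₕ = 6587·3.90 + 6106·3.74 + 7777·3.48 + 3862·3.88 = 25689.3 + 22836.44 + 27063.96 + 14984.56 = 90574.26.
Divide by N: 90574.26 / 24332 = 3.7224... → 3.72.

3.72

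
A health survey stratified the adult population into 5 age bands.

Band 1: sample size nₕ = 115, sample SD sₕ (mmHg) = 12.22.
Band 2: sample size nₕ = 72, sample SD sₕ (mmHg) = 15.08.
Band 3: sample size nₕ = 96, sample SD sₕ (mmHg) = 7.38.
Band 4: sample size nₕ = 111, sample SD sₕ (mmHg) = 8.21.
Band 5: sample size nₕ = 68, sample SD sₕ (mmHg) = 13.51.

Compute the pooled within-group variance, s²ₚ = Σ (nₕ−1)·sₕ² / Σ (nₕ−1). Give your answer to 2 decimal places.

126.89

1: (115−1)·12.22² = 114·149.3284 = 17023.4376
2: (72−1)·15.08² = 71·227.4064 = 16145.8544
3: (96−1)·7.38² = 95·54.4644 = 5174.118
4: (111−1)·8.21² = 110·67.4041 = 7414.451
5: (68−1)·13.51² = 67·182.5201 = 12228.8467
Numerator = 57986.7077; denominator = Σ(nₕ−1) = 457.
s²ₚ = 57986.7077/457 = 126.8856... → 126.89.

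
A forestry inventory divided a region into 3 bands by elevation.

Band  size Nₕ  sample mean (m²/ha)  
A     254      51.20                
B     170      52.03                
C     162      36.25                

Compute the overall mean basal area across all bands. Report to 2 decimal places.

47.31

x̄_st = (Σ Nₕx̄ₕ) / (Σ Nₕ) = (254·51.20 + 170·52.03 + 162·36.25) / 586
= 27722.4 / 586 = 47.3078... → 47.31.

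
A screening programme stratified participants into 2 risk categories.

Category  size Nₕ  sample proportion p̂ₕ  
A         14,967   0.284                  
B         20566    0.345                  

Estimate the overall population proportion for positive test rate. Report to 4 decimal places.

N = 14967 + 20566 = 35533.
Overall proportion = Σ (Nₕ/N)·p̂ₕ.
Σ Nₕp̂ₕ = 4250.628 + 7095.27 = 11345.898.
11345.898 / 35533 = 0.319306... → 0.3193.

0.3193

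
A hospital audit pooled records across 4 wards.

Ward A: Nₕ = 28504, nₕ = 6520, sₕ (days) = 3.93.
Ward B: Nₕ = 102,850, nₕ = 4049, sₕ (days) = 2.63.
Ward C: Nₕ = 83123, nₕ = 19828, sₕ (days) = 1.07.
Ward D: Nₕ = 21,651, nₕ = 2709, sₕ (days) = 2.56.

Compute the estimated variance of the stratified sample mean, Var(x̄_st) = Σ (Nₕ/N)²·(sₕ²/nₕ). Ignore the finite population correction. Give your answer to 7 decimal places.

0.0003861

N = 236128. Term for each stratum: Wₕ²sₕ²/nₕ.
Var(x̄_st) = 0.0000345187 + 0.0003240987 + 0.0000071554 + 0.0000203391 = 0.0003861120 → 0.0003861.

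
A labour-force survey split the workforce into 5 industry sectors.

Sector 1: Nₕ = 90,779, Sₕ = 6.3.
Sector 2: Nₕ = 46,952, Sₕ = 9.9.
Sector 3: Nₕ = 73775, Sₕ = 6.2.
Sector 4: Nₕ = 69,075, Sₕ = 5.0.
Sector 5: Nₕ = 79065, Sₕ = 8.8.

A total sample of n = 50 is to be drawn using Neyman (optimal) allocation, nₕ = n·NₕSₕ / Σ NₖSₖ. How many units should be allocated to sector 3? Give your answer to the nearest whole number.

1: NₕSₕ = 90779·6.3 = 571907.7
2: NₕSₕ = 46952·9.9 = 464824.8
3: NₕSₕ = 73775·6.2 = 457405
4: NₕSₕ = 69075·5.0 = 345375
5: NₕSₕ = 79065·8.8 = 695772
Σ NₕSₕ = 2535284.5.
n_3 = 50·457405/2535284.5 = 9.021... → 9.

9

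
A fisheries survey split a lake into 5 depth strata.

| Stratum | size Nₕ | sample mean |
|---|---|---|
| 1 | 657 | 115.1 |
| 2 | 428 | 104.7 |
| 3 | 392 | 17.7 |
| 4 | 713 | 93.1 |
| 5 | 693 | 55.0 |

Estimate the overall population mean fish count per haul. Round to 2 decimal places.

80.43

N = 2883; weights Wₕ = Nₕ/N = (0.2279, 0.1485, 0.1360, 0.2473, 0.2404).
x̄_st = Σ Wₕ·x̄ₕ = 0.2279·115.1 + 0.1485·104.7 + 0.1360·17.7 + 0.2473·93.1 + 0.2404·55.0 ≈ 80.4253...
→ 80.43.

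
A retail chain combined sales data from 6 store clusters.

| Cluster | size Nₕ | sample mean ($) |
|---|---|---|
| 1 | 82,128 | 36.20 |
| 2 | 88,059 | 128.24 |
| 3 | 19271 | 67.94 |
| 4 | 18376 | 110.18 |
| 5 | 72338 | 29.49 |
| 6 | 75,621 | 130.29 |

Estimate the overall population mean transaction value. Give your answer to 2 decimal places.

83.15

x̄_st = (Σ Nₕx̄ₕ) / (Σ Nₕ) = (82128·36.20 + 88059·128.24 + 19271·67.94 + 18376·110.18 + 72338·29.49 + 75621·130.29) / 355793
= 29585566.89 / 355793 = 83.1539... → 83.15.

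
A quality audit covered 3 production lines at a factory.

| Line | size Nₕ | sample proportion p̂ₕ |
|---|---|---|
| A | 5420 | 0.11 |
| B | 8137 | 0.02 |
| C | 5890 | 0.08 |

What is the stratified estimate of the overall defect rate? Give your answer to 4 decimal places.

0.0633

N = 5420 + 8137 + 5890 = 19447.
Overall proportion = Σ (Nₕ/N)·p̂ₕ.
Σ Nₕp̂ₕ = 596.2 + 162.74 + 471.2 = 1230.14.
1230.14 / 19447 = 0.063256... → 0.0633.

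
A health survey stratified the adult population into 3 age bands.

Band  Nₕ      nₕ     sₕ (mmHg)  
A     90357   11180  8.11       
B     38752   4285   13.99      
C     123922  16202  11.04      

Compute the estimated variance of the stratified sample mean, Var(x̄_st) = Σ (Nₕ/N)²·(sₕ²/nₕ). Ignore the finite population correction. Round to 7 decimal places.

N = 253031. Term for each stratum: Wₕ²sₕ²/nₕ.
Var(x̄_st) = 0.0007501983 + 0.0010713352 + 0.0018043421 = 0.0036258756 → 0.0036259.

0.0036259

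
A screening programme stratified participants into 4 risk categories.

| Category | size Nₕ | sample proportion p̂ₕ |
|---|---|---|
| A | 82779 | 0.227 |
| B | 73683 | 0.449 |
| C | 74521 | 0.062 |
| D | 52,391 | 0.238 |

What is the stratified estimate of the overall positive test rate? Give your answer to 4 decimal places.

0.2434

N = 82779 + 73683 + 74521 + 52391 = 283374.
Overall proportion = Σ (Nₕ/N)·p̂ₕ.
Σ Nₕp̂ₕ = 18790.833 + 33083.667 + 4620.302 + 12469.058 = 68963.86.
68963.86 / 283374 = 0.243367... → 0.2434.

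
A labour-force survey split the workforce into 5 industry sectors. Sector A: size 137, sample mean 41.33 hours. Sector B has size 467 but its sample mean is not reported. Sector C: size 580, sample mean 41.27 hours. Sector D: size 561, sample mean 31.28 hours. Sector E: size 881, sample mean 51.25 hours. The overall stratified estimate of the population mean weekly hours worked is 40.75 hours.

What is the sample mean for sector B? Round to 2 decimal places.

31.50

N = 137 + 467 + 580 + 561 + 881 = 2626.
Overall total = μ·N = 40.75·2626 = 107009.5.
Subtract the known strata: 137·41.33 + 580·41.27 + 561·31.28 + 881·51.25 = 92298.14.
Remaining total for sector B: 107009.5 − 92298.14 = 14711.36.
Divide by its size: 14711.36 / 467 = 31.5018... → 31.50.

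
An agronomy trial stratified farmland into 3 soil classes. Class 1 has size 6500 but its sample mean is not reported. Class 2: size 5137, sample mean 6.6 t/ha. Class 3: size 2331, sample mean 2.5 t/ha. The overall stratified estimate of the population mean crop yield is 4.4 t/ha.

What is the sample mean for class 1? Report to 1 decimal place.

N = 6500 + 5137 + 2331 = 13968.
Overall total = μ·N = 4.4·13968 = 61459.2.
Subtract the known strata: 5137·6.6 + 2331·2.5 = 39731.7.
Remaining total for class 1: 61459.2 − 39731.7 = 21727.5.
Divide by its size: 21727.5 / 6500 = 3.343... → 3.3.

3.3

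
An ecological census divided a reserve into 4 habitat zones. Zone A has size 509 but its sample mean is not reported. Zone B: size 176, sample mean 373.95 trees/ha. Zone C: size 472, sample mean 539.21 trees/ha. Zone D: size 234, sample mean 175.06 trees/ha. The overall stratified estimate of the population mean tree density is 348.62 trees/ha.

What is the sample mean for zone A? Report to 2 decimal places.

242.92

Σ Nₕx̄ₕ = N·μ, so 509·x̄_A = 1391·348.62 − (176·373.95 + 472·539.21 + 234·175.06).
= 484930.42 − 361286.36 = 123644.06.
x̄_A = 123644.06 / 509 = 242.9156... → 242.92.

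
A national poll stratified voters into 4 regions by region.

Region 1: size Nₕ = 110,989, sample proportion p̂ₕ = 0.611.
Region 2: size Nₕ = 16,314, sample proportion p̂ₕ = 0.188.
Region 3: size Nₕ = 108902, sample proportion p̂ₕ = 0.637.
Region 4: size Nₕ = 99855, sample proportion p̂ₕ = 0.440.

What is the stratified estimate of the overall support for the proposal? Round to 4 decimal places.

N = 110989 + 16314 + 108902 + 99855 = 336060.
Overall proportion = Σ (Nₕ/N)·p̂ₕ.
Σ Nₕp̂ₕ = 67814.279 + 3067.032 + 69370.574 + 43936.2 = 184188.085.
184188.085 / 336060 = 0.548081... → 0.5481.

0.5481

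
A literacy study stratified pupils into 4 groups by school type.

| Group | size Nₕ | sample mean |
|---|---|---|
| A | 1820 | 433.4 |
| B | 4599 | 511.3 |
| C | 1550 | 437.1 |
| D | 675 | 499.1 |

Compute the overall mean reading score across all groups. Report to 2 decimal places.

N = 8644; weights Wₕ = Nₕ/N = (0.2106, 0.5320, 0.1793, 0.0781).
x̄_st = Σ Wₕ·x̄ₕ = 0.2106·433.4 + 0.5320·511.3 + 0.1793·437.1 + 0.0781·499.1 ≈ 480.6402...
→ 480.64.

480.64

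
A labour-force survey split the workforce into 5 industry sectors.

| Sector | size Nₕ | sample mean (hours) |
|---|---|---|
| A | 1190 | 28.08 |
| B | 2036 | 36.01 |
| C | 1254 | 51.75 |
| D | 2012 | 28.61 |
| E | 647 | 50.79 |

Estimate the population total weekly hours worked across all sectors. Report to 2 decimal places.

262050.51

A: 1190·28.08 = 33415.2
B: 2036·36.01 = 73316.36
C: 1254·51.75 = 64894.5
D: 2012·28.61 = 57563.32
E: 647·50.79 = 32861.13
τ̂ = Σ Nₕx̄ₕ = 262050.51.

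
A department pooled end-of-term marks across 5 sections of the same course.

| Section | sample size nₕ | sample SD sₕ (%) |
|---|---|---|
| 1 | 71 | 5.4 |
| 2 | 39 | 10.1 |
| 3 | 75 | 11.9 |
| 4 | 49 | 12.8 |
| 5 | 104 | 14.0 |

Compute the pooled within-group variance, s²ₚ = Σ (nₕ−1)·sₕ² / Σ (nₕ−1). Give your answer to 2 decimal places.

133.48

Degrees of freedom: 70 + 38 + 74 + 48 + 103 = 333.
Σ(nₕ−1)sₕ² = 70·29.16 + 38·102.01 + 74·141.61 + 48·163.84 + 103·196 = 44449.04.
s²ₚ = 44449.04 / 333 = 133.4806... → 133.48.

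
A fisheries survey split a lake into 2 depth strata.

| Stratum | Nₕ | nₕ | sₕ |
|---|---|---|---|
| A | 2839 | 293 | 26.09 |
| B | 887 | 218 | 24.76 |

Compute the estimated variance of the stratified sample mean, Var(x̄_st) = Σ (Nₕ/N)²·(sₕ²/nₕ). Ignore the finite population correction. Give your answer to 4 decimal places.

1.5081

N = 3726; Wₕ = Nₕ/N.
stratum A: (2839/3726)²·26.09²/293 = 1.3487319
stratum B: (887/3726)²·24.76²/218 = 0.1593699
Sum = 1.5081018 → 1.5081.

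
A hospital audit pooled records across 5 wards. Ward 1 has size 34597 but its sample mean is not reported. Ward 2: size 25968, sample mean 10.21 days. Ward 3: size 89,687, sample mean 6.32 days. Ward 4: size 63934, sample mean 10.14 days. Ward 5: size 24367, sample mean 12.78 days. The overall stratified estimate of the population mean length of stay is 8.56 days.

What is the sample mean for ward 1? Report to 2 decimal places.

Σ Nₕx̄ₕ = N·μ, so 34597·x̄_1 = 238553·8.56 − (25968·10.21 + 89687·6.32 + 63934·10.14 + 24367·12.78).
= 2042013.68 − 1791656.14 = 250357.54.
x̄_1 = 250357.54 / 34597 = 7.2364... → 7.24.

7.24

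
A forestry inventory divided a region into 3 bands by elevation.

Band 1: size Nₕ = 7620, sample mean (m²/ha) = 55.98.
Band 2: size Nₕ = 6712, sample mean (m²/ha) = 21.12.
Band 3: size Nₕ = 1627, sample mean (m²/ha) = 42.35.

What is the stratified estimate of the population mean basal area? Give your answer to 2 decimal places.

39.93

x̄_st = (Σ Nₕx̄ₕ) / (Σ Nₕ) = (7620·55.98 + 6712·21.12 + 1627·42.35) / 15959
= 637228.49 / 15959 = 39.9291... → 39.93.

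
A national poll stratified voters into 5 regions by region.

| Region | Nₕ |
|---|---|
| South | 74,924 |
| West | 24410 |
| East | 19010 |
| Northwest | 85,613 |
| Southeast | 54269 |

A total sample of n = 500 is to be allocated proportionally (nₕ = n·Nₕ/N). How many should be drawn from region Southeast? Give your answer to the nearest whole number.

105

N = 74924 + 24410 + 19010 + 85613 + 54269 = 258226.
n_Southeast = 500·54269/258226 = 105.080... → 105.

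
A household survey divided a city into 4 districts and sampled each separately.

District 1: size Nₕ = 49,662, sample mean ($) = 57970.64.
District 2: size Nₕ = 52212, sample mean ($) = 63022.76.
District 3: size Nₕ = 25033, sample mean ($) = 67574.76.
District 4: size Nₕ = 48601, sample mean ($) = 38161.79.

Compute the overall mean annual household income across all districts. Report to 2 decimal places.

55358.06

x̄_st = (Σ Nₕx̄ₕ) / (Σ Nₕ) = (49662·57970.64 + 52212·63022.76 + 25033·67574.76 + 48601·38161.79) / 175508
= 9715782391.67 / 175508 = 55358.0600... → 55358.06.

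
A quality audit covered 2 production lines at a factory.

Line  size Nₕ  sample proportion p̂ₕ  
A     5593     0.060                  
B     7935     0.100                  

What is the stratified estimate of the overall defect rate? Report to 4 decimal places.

Wₕ = Nₕ/N with N = 13528: 0.4134, 0.5866.
p̂_st = 0.4134·0.060 + 0.5866·0.100 ≈ 0.083462... → 0.0835.

0.0835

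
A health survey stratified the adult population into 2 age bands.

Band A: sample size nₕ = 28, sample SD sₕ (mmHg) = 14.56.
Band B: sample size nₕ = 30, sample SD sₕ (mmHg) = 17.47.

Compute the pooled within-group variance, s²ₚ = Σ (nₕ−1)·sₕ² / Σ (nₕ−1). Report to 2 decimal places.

Degrees of freedom: 27 + 29 = 56.
Σ(nₕ−1)sₕ² = 27·211.9936 + 29·305.2009 = 14574.6533.
s²ₚ = 14574.6533 / 56 = 260.2617... → 260.26.

260.26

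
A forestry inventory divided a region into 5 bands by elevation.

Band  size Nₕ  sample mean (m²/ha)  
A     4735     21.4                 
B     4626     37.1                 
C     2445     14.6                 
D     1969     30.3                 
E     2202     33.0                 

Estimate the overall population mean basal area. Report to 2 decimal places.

27.60

N = 4735 + 4626 + 2445 + 1969 + 2202 = 15977.
The stratified mean weights each stratum mean by its population share Nₕ/N.
Σ Nₕx̄ₕ = 4735·21.4 + 4626·37.1 + 2445·14.6 + 1969·30.3 + 2202·33.0 = 101329 + 171624.6 + 35697 + 59660.7 + 72666 = 440977.3.
Divide by N: 440977.3 / 15977 = 27.6008... → 27.60.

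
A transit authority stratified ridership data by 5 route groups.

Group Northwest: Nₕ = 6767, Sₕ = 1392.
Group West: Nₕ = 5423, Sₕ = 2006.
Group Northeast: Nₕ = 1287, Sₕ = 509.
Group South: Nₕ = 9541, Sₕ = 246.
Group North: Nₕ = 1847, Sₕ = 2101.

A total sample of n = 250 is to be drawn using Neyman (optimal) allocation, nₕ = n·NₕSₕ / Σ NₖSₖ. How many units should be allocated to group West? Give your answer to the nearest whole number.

100

Northwest: NₕSₕ = 6767·1392 = 9419664
West: NₕSₕ = 5423·2006 = 10878538
Northeast: NₕSₕ = 1287·509 = 655083
South: NₕSₕ = 9541·246 = 2347086
North: NₕSₕ = 1847·2101 = 3880547
Σ NₕSₕ = 27180918.
n_West = 250·10878538/27180918 = 100.057... → 100.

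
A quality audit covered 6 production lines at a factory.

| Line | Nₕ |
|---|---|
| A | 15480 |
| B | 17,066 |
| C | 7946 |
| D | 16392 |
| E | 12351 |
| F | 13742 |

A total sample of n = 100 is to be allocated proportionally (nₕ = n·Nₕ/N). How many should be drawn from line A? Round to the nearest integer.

19

Share of line A = 15480/82977 = 0.18656.
Allocate 100 × 0.18656 = 18.656... → 19.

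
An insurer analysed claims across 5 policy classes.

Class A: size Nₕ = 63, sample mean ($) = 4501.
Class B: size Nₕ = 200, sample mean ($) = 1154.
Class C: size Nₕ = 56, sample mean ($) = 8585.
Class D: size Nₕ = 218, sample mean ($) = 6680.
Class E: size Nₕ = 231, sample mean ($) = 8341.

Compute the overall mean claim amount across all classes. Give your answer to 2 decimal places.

N = 768; weights Wₕ = Nₕ/N = (0.0820, 0.2604, 0.0729, 0.2839, 0.3008).
x̄_st = Σ Wₕ·x̄ₕ = 0.0820·4501 + 0.2604·1154 + 0.0729·8585 + 0.2839·6680 + 0.3008·8341 ≈ 5700.6953...
→ 5700.70.

5700.70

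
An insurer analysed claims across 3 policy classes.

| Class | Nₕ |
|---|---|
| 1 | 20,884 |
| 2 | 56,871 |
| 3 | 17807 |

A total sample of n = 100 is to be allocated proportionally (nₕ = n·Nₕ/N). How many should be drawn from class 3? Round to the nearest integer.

N = 20884 + 56871 + 17807 = 95562.
n_3 = 100·17807/95562 = 18.634... → 19.

19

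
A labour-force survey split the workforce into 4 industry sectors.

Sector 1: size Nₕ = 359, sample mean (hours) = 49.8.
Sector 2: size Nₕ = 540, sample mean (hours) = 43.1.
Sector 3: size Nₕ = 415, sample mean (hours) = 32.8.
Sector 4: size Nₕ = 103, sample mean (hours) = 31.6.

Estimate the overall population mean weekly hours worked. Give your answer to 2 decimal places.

N = 359 + 540 + 415 + 103 = 1417.
The stratified mean weights each stratum mean by its population share Nₕ/N.
Σ Nₕx̄ₕ = 359·49.8 + 540·43.1 + 415·32.8 + 103·31.6 = 17878.2 + 23274 + 13612 + 3254.8 = 58019.
Divide by N: 58019 / 1417 = 40.9450... → 40.94.

40.94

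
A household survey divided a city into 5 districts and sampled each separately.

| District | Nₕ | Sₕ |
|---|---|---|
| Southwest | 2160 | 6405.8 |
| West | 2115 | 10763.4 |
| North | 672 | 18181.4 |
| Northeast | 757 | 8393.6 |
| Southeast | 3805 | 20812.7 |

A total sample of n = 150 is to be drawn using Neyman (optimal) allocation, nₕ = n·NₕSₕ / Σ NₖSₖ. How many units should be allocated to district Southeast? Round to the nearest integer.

Σ NₕSₕ = 2160·6405.8 + 2115·10763.4 + 672·18181.4 + 757·8393.6 + 3805·20812.7 = 134365298.5.
Share for Southeast: 79192323.5/134365298.5 = 0.58938.
n_Southeast = 150 × 0.58938 = 88.407... → 88.

88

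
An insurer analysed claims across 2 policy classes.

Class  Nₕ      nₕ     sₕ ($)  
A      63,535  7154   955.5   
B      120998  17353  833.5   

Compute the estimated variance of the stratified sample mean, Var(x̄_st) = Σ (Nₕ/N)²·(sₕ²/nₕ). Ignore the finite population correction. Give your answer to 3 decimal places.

32.341

N = 184533. Term for each stratum: Wₕ²sₕ²/nₕ.
Var(x̄_st) = 15.128311 + 17.212539 = 32.340850 → 32.341.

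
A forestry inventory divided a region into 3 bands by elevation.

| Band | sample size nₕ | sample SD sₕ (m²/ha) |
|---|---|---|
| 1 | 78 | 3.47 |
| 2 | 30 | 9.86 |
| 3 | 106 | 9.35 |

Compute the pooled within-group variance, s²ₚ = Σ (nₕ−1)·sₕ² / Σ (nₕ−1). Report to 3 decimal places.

1: (78−1)·3.47² = 77·12.0409 = 927.1493
2: (30−1)·9.86² = 29·97.2196 = 2819.3684
3: (106−1)·9.35² = 105·87.4225 = 9179.3625
Numerator = 12925.8802; denominator = Σ(nₕ−1) = 211.
s²ₚ = 12925.8802/211 = 61.26010... → 61.260.

61.260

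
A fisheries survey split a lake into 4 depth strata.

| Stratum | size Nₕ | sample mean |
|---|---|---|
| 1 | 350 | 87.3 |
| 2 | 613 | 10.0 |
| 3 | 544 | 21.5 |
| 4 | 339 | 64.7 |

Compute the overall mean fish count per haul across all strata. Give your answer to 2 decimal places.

38.09

N = 350 + 613 + 544 + 339 = 1846.
Weight each subgroup mean by Nₕ/N and sum.
Σ Nₕx̄ₕ = 350·87.3 + 613·10.0 + 544·21.5 + 339·64.7 = 30555 + 6130 + 11696 + 21933.3 = 70314.3.
Divide by N: 70314.3 / 1846 = 38.0901... → 38.09.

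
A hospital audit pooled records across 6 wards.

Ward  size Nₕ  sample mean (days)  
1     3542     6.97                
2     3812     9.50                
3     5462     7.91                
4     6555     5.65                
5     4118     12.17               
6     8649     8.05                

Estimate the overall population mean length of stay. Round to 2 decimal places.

N = 3542 + 3812 + 5462 + 6555 + 4118 + 8649 = 32138.
Overall mean = Σ (Nₕ/N)·x̄ₕ — weight by population share, not a simple average.
Σ Nₕx̄ₕ = 3542·6.97 + 3812·9.50 + 5462·7.91 + 6555·5.65 + 4118·12.17 + 8649·8.05 = 24687.74 + 36214 + 43204.42 + 37035.75 + 50116.06 + 69624.45 = 260882.42.
Divide by N: 260882.42 / 32138 = 8.1176... → 8.12.

8.12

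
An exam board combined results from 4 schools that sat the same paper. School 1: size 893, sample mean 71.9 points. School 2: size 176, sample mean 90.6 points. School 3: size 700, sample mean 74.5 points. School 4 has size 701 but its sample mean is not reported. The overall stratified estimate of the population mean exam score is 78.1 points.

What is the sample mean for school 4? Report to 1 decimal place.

N = 893 + 176 + 700 + 701 = 2470.
Overall total = μ·N = 78.1·2470 = 192907.
Subtract the known strata: 893·71.9 + 176·90.6 + 700·74.5 = 132302.3.
Remaining total for school 4: 192907 − 132302.3 = 60604.7.
Divide by its size: 60604.7 / 701 = 86.455... → 86.5.

86.5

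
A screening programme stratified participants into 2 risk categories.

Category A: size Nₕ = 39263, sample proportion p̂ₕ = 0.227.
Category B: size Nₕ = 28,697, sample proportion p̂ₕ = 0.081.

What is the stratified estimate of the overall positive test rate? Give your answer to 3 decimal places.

N = 39263 + 28697 = 67960.
Overall proportion = Σ (Nₕ/N)·p̂ₕ.
Σ Nₕp̂ₕ = 8912.701 + 2324.457 = 11237.158.
11237.158 / 67960 = 0.16535... → 0.165.

0.165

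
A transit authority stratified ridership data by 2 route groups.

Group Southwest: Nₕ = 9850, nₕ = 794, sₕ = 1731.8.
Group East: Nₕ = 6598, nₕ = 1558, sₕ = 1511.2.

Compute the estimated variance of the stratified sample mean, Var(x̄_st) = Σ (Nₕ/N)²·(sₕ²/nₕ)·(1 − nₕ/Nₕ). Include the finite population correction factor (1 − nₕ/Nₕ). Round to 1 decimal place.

1425.6

N = 16448; Wₕ = Nₕ/N.
group Southwest: (9850/16448)²·1731.8²/794·(1 − 794/9850) = 1245.4360
group East: (6598/16448)²·1511.2²/1558·(1 − 1558/6598) = 180.1744
Sum = 1425.6104 → 1425.6.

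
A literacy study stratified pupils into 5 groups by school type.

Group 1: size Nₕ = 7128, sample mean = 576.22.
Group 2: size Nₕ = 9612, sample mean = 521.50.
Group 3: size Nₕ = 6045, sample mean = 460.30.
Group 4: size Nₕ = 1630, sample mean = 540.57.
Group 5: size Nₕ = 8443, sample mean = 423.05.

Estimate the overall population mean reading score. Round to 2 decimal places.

497.76

x̄_st = (Σ Nₕx̄ₕ) / (Σ Nₕ) = (7128·576.22 + 9612·521.50 + 6045·460.30 + 1630·540.57 + 8443·423.05) / 32858
= 16355407.91 / 32858 = 497.7603... → 497.76.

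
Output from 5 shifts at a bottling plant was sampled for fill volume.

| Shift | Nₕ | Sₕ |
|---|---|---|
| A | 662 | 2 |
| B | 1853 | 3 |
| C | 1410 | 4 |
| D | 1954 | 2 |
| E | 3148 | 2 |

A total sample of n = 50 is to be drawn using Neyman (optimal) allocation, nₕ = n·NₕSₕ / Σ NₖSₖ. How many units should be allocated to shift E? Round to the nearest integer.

A: NₕSₕ = 662·2 = 1324
B: NₕSₕ = 1853·3 = 5559
C: NₕSₕ = 1410·4 = 5640
D: NₕSₕ = 1954·2 = 3908
E: NₕSₕ = 3148·2 = 6296
Σ NₕSₕ = 22727.
n_E = 50·6296/22727 = 13.851... → 14.

14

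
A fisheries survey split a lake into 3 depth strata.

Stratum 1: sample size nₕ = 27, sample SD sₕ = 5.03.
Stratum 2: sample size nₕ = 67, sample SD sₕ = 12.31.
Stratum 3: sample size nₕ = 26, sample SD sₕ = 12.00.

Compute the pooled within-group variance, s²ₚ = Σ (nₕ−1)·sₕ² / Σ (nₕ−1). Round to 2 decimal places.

121.87

1: (27−1)·5.03² = 26·25.3009 = 657.8234
2: (67−1)·12.31² = 66·151.5361 = 10001.3826
3: (26−1)·12.00² = 25·144 = 3600
Numerator = 14259.206; denominator = Σ(nₕ−1) = 117.
s²ₚ = 14259.206/117 = 121.8736... → 121.87.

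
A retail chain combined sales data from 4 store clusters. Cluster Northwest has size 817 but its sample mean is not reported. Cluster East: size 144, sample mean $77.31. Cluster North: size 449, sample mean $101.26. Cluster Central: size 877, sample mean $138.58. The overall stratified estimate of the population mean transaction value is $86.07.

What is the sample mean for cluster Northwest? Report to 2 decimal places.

22.90

Σ Nₕx̄ₕ = N·μ, so 817·x̄_Northwest = 2287·86.07 − (144·77.31 + 449·101.26 + 877·138.58).
= 196842.09 − 178133.04 = 18709.05.
x̄_Northwest = 18709.05 / 817 = 22.8997... → 22.90.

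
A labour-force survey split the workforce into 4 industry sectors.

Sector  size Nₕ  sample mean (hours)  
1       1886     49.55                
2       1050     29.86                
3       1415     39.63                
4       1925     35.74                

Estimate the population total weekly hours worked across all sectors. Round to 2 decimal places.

249680.25

1: 1886·49.55 = 93451.3
2: 1050·29.86 = 31353
3: 1415·39.63 = 56076.45
4: 1925·35.74 = 68799.5
τ̂ = Σ Nₕx̄ₕ = 249680.25.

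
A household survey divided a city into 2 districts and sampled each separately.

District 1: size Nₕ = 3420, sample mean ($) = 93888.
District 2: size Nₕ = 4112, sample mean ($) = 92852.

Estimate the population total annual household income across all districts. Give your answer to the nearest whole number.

702904384

1: 3420·93888 = 321096960
2: 4112·92852 = 381807424
τ̂ = Σ Nₕx̄ₕ = 702904384.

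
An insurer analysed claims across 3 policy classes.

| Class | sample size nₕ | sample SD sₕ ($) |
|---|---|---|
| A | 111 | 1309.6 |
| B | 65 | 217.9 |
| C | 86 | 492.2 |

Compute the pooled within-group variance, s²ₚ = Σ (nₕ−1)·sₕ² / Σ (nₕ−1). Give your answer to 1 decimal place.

Degrees of freedom: 110 + 64 + 85 = 259.
Σ(nₕ−1)sₕ² = 110·1715052.16 + 64·47480.41 + 85·242260.84 = 212286655.24.
s²ₚ = 212286655.24 / 259 = 819639.596... → 819639.6.

819639.6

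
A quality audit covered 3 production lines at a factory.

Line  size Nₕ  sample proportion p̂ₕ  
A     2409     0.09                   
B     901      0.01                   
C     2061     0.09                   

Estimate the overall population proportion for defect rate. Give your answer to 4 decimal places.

0.0766

Wₕ = Nₕ/N with N = 5371: 0.4485, 0.1678, 0.3837.
p̂_st = 0.4485·0.09 + 0.1678·0.01 + 0.3837·0.09 ≈ 0.076580... → 0.0766.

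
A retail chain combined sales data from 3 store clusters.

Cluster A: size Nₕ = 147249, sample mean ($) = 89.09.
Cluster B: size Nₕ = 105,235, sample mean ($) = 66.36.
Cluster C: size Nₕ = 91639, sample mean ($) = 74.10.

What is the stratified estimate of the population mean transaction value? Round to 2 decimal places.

N = 344123; weights Wₕ = Nₕ/N = (0.4279, 0.3058, 0.2663).
x̄_st = Σ Wₕ·x̄ₕ = 0.4279·89.09 + 0.3058·66.36 + 0.2663·74.10 ≈ 78.1472...
→ 78.15.

78.15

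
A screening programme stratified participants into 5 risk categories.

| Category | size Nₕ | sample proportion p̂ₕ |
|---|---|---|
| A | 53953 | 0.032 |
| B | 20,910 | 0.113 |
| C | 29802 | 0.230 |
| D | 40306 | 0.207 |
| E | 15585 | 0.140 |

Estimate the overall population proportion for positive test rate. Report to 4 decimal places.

Wₕ = Nₕ/N with N = 160556: 0.3360, 0.1302, 0.1856, 0.2510, 0.0971.
p̂_st = 0.3360·0.032 + 0.1302·0.113 + 0.1856·0.230 + 0.2510·0.207 + 0.0971·0.140 ≈ 0.133717... → 0.1337.

0.1337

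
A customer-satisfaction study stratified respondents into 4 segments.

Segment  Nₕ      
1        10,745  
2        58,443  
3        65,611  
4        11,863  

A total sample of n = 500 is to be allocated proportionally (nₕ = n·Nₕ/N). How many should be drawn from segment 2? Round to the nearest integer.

199

N = 10745 + 58443 + 65611 + 11863 = 146662.
n_2 = 500·58443/146662 = 199.244... → 199.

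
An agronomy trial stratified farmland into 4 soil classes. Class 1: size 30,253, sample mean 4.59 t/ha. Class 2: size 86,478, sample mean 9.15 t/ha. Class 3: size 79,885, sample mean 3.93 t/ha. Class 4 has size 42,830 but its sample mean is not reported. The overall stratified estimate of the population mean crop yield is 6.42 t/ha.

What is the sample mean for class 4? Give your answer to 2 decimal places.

6.84

N = 30253 + 86478 + 79885 + 42830 = 239446.
Overall total = μ·N = 6.42·239446 = 1537243.32.
Subtract the known strata: 30253·4.59 + 86478·9.15 + 79885·3.93 = 1244083.02.
Remaining total for class 4: 1537243.32 − 1244083.02 = 293160.3.
Divide by its size: 293160.3 / 42830 = 6.8447... → 6.84.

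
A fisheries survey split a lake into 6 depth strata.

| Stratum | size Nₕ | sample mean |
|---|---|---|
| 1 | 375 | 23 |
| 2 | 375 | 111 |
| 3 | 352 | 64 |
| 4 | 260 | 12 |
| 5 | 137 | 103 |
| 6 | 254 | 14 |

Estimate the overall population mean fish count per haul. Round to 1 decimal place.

53.4

x̄_st = (Σ Nₕx̄ₕ) / (Σ Nₕ) = (375·23 + 375·111 + 352·64 + 260·12 + 137·103 + 254·14) / 1753
= 93565 / 1753 = 53.374... → 53.4.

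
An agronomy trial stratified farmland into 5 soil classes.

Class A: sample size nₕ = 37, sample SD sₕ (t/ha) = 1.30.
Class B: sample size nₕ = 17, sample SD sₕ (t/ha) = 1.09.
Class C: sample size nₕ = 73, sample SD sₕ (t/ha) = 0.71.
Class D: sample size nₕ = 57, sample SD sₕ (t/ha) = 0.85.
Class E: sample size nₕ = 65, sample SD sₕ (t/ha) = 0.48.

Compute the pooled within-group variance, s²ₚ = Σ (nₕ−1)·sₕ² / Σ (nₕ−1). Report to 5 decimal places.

A: (37−1)·1.30² = 36·1.69 = 60.84
B: (17−1)·1.09² = 16·1.1881 = 19.0096
C: (73−1)·0.71² = 72·0.5041 = 36.2952
D: (57−1)·0.85² = 56·0.7225 = 40.46
E: (65−1)·0.48² = 64·0.2304 = 14.7456
Numerator = 171.3504; denominator = Σ(nₕ−1) = 244.
s²ₚ = 171.3504/244 = 0.7022557... → 0.70226.

0.70226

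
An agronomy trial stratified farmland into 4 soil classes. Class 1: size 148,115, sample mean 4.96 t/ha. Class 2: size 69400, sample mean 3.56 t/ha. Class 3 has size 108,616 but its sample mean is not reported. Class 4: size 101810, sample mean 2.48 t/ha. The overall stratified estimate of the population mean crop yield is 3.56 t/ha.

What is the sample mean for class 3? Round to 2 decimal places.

2.66

N = 148115 + 69400 + 108616 + 101810 = 427941.
Overall total = μ·N = 3.56·427941 = 1523469.96.
Subtract the known strata: 148115·4.96 + 69400·3.56 + 101810·2.48 = 1234203.2.
Remaining total for class 3: 1523469.96 − 1234203.2 = 289266.76.
Divide by its size: 289266.76 / 108616 = 2.6632... → 2.66.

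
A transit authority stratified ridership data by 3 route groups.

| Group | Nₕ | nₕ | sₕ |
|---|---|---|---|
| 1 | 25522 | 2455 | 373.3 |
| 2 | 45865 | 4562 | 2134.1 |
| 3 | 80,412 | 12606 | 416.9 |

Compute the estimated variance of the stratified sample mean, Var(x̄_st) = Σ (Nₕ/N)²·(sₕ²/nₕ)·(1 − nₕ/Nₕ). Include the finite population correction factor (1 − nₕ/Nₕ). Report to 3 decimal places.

N = 151799. Term for each stratum: Wₕ²sₕ²/nₕ·(1−nₕ/Nₕ).
Var(x̄_st) = 1.450215 + 82.072833 + 3.262403 = 86.785452 → 86.785.

86.785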